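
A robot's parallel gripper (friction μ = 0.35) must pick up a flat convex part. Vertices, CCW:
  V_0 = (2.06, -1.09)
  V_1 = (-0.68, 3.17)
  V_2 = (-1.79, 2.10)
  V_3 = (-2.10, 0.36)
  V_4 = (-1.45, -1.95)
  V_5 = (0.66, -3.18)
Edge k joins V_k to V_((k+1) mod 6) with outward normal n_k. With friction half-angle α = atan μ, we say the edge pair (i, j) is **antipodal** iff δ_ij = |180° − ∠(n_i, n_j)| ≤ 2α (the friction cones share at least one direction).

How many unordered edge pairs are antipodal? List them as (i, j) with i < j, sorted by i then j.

count = 4; pairs: (0,3), (0,4), (1,5), (2,5)

α = atan 0.35 = 19.29°;  2α = 38.58°
n_0 = (+0.8411, +0.5410)
n_1 = (-0.6940, +0.7200)
n_2 = (-0.9845, +0.1754)
n_3 = (-0.9626, -0.2709)
n_4 = (-0.5036, -0.8639)
n_5 = (+0.8308, -0.5565)
  (0,1): δ = 78.80°  ·
  (0,2): δ = 42.85°  ·
  (0,3): δ = 17.03°  ✓
  (0,4): δ = 27.01°  ✓
  (0,5): δ = 113.43°  ·
  (1,2): δ = 144.05°  ·
  (1,3): δ = 118.23°  ·
  (1,4): δ = 74.19°  ·
  (1,5): δ = 12.23°  ✓
  (2,3): δ = 154.18°  ·
  (2,4): δ = 110.14°  ·
  (2,5): δ = 23.71°  ✓
  (3,4): δ = 135.96°  ·
  (3,5): δ = 49.53°  ·
  (4,5): δ = 93.58°  ·
antipodal pairs: 4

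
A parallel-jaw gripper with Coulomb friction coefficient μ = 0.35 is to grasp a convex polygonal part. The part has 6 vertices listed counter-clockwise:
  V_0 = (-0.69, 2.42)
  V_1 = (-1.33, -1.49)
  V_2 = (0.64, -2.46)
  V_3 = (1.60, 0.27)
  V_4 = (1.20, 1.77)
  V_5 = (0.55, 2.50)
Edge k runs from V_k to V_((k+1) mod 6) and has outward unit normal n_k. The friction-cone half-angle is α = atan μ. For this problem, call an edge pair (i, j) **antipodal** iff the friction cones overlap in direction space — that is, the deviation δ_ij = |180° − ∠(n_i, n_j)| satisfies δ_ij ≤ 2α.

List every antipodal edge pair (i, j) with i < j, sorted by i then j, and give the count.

α = atan 0.35 = 19.29°;  2α = 38.58°
n_0 = (-0.9869, +0.1615)
n_1 = (-0.4417, -0.8971)
n_2 = (+0.9434, -0.3317)
n_3 = (+0.9662, +0.2577)
n_4 = (+0.7468, +0.6650)
n_5 = (-0.0644, +0.9979)
  (0,1): δ = 106.92°  ·
  (0,2): δ = 10.08°  ✓
  (0,3): δ = 24.23°  ✓
  (0,4): δ = 50.98°  ·
  (0,5): δ = 102.99°  ·
  (1,2): δ = 83.16°  ·
  (1,3): δ = 48.85°  ·
  (1,4): δ = 22.10°  ✓
  (1,5): δ = 29.91°  ✓
  (2,3): δ = 145.69°  ·
  (2,4): δ = 118.94°  ·
  (2,5): δ = 66.93°  ·
  (3,4): δ = 153.25°  ·
  (3,5): δ = 101.24°  ·
  (4,5): δ = 127.99°  ·
antipodal pairs: 4

count = 4; pairs: (0,2), (0,3), (1,4), (1,5)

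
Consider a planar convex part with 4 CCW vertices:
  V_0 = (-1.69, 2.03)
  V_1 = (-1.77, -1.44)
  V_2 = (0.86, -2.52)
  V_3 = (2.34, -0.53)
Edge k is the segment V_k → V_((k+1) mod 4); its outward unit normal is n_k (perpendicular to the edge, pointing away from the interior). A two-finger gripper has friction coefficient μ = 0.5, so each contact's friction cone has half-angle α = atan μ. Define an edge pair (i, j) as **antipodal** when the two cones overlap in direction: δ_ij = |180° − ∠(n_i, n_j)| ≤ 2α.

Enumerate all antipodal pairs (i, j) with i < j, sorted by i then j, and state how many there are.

count = 2; pairs: (0,2), (1,3)

α = atan 0.5 = 26.57°;  2α = 53.13°
n_0 = (-0.9997, +0.0230)
n_1 = (-0.3799, -0.9250)
n_2 = (+0.8024, -0.5968)
n_3 = (+0.5362, +0.8441)
  (0,1): δ = 111.00°  ·
  (0,2): δ = 35.32°  ✓
  (0,3): δ = 58.90°  ·
  (1,2): δ = 104.31°  ·
  (1,3): δ = 10.10°  ✓
  (2,3): δ = 85.79°  ·
antipodal pairs: 2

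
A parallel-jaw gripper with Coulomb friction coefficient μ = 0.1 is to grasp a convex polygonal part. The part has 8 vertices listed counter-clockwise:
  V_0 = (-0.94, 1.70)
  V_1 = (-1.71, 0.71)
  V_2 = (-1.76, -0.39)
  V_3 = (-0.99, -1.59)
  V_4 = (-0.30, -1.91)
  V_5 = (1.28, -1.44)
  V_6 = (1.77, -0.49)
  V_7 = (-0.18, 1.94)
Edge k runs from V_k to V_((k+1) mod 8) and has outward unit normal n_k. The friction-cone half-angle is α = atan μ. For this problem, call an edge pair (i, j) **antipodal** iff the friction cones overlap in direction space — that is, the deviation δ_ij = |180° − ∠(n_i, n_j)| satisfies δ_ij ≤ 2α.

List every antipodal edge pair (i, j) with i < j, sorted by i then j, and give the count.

count = 3; pairs: (0,5), (2,6), (4,7)

α = atan 0.1 = 5.71°;  2α = 11.42°
n_0 = (-0.7894, +0.6139)
n_1 = (-0.9990, +0.0454)
n_2 = (-0.8416, -0.5400)
n_3 = (-0.4207, -0.9072)
n_4 = (+0.2851, -0.9585)
n_5 = (+0.8887, -0.4584)
n_6 = (+0.7799, +0.6259)
n_7 = (-0.3011, +0.9536)
  (0,1): δ = 144.73°  ·
  (0,2): δ = 109.44°  ·
  (0,3): δ = 77.01°  ·
  (0,4): δ = 35.56°  ·
  (0,5): δ = 10.59°  ✓
  (0,6): δ = 76.62°  ·
  (0,7): δ = 145.40°  ·
  (1,2): δ = 144.71°  ·
  (1,3): δ = 112.28°  ·
  (1,4): δ = 70.83°  ·
  (1,5): δ = 24.68°  ·
  (1,6): δ = 41.35°  ·
  (1,7): δ = 110.13°  ·
  (2,3): δ = 147.57°  ·
  (2,4): δ = 106.12°  ·
  (2,5): δ = 59.97°  ·
  (2,6): δ = 6.06°  ✓
  (2,7): δ = 74.84°  ·
  (3,4): δ = 138.55°  ·
  (3,5): δ = 92.40°  ·
  (3,6): δ = 26.37°  ·
  (3,7): δ = 42.41°  ·
  (4,5): δ = 133.85°  ·
  (4,6): δ = 67.82°  ·
  (4,7): δ = 0.96°  ✓
  (5,6): δ = 113.97°  ·
  (5,7): δ = 45.19°  ·
  (6,7): δ = 111.22°  ·
antipodal pairs: 3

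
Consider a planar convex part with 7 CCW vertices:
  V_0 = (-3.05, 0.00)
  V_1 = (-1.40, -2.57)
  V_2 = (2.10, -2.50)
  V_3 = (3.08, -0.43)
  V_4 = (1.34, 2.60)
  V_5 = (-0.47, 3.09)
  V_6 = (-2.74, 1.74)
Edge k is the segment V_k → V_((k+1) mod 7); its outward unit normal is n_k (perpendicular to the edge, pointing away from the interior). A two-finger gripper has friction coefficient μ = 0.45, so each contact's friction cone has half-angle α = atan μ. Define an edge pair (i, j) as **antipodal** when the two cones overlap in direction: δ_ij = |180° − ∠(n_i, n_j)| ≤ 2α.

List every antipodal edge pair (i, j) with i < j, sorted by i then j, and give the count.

α = atan 0.45 = 24.23°;  2α = 48.46°
n_0 = (-0.8415, -0.5403)
n_1 = (+0.0200, -0.9998)
n_2 = (+0.9038, -0.4279)
n_3 = (+0.8672, +0.4980)
n_4 = (+0.2613, +0.9653)
n_5 = (-0.5112, +0.8595)
n_6 = (-0.9845, +0.1754)
  (0,1): δ = 121.56°  ·
  (0,2): δ = 58.04°  ·
  (0,3): δ = 2.83°  ✓
  (0,4): δ = 42.15°  ✓
  (0,5): δ = 88.04°  ·
  (0,6): δ = 137.20°  ·
  (1,2): δ = 116.48°  ·
  (1,3): δ = 61.28°  ·
  (1,4): δ = 16.29°  ✓
  (1,5): δ = 29.59°  ✓
  (1,6): δ = 78.75°  ·
  (2,3): δ = 124.80°  ·
  (2,4): δ = 79.81°  ·
  (2,5): δ = 33.93°  ✓
  (2,6): δ = 15.23°  ✓
  (3,4): δ = 135.01°  ·
  (3,5): δ = 89.13°  ·
  (3,6): δ = 39.97°  ✓
  (4,5): δ = 134.11°  ·
  (4,6): δ = 84.95°  ·
  (5,6): δ = 130.84°  ·
antipodal pairs: 7

count = 7; pairs: (0,3), (0,4), (1,4), (1,5), (2,5), (2,6), (3,6)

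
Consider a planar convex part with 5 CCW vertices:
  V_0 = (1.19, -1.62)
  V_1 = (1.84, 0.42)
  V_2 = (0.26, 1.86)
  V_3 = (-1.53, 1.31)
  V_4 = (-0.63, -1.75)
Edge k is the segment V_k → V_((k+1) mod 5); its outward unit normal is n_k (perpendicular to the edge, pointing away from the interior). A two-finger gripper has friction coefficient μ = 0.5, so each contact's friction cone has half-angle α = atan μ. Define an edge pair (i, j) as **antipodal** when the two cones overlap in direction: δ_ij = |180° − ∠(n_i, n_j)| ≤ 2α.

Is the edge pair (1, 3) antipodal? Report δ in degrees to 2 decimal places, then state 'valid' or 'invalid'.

δ = 31.26°, valid

α = atan 0.5 = 26.57°;  2α = 53.13°
edge 1: e_1 = (-1.58, +1.44);  n_1 = (+0.6736, +0.7391)
edge 3: e_3 = (+0.90, -3.06);  n_3 = (-0.9594, -0.2822)
∠(n_1, n_3) = 148.74°
δ = |180° − 148.74°| = 31.26°
31.26° ≤ 2α = 53.13°  →  valid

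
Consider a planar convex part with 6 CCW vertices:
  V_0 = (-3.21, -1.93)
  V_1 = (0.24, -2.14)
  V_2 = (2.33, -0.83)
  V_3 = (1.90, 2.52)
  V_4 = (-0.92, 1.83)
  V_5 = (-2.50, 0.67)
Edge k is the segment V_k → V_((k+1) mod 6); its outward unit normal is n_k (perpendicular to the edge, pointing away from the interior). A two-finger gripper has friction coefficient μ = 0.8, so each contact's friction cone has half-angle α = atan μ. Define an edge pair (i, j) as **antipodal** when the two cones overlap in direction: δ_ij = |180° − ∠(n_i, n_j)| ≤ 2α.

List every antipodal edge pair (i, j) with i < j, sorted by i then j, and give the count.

count = 7; pairs: (0,3), (0,4), (1,3), (1,4), (1,5), (2,4), (2,5)

α = atan 0.8 = 38.66°;  2α = 77.32°
n_0 = (-0.0608, -0.9982)
n_1 = (+0.5311, -0.8473)
n_2 = (+0.9919, +0.1273)
n_3 = (-0.2377, +0.9713)
n_4 = (-0.5918, +0.8061)
n_5 = (-0.9647, +0.2634)
  (0,1): δ = 144.44°  ·
  (0,2): δ = 79.20°  ·
  (0,3): δ = 17.23°  ✓
  (0,4): δ = 39.77°  ✓
  (0,5): δ = 78.21°  ·
  (1,2): δ = 114.76°  ·
  (1,3): δ = 18.33°  ✓
  (1,4): δ = 4.21°  ✓
  (1,5): δ = 42.65°  ✓
  (2,3): δ = 83.57°  ·
  (2,4): δ = 61.03°  ✓
  (2,5): δ = 22.59°  ✓
  (3,4): δ = 157.46°  ·
  (3,5): δ = 119.02°  ·
  (4,5): δ = 141.56°  ·
antipodal pairs: 7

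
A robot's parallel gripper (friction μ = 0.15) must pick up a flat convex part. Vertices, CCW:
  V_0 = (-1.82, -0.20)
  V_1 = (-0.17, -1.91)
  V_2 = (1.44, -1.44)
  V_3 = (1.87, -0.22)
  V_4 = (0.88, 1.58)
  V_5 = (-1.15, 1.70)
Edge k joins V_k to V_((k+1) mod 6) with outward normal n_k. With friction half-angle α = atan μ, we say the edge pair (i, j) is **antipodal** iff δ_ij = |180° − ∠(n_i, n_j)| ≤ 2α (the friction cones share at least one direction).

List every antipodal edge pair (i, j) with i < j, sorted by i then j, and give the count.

count = 2; pairs: (0,3), (2,5)

α = atan 0.15 = 8.53°;  2α = 17.06°
n_0 = (-0.7196, -0.6944)
n_1 = (+0.2802, -0.9599)
n_2 = (+0.9431, -0.3324)
n_3 = (+0.8762, +0.4819)
n_4 = (+0.0590, +0.9983)
n_5 = (-0.9431, +0.3326)
  (0,1): δ = 117.70°  ·
  (0,2): δ = 63.39°  ·
  (0,3): δ = 15.17°  ✓
  (0,4): δ = 42.64°  ·
  (0,5): δ = 116.60°  ·
  (1,2): δ = 125.69°  ·
  (1,3): δ = 77.46°  ·
  (1,4): δ = 19.66°  ·
  (1,5): δ = 54.30°  ·
  (2,3): δ = 131.77°  ·
  (2,4): δ = 73.97°  ·
  (2,5): δ = 0.01°  ✓
  (3,4): δ = 122.19°  ·
  (3,5): δ = 48.24°  ·
  (4,5): δ = 106.04°  ·
antipodal pairs: 2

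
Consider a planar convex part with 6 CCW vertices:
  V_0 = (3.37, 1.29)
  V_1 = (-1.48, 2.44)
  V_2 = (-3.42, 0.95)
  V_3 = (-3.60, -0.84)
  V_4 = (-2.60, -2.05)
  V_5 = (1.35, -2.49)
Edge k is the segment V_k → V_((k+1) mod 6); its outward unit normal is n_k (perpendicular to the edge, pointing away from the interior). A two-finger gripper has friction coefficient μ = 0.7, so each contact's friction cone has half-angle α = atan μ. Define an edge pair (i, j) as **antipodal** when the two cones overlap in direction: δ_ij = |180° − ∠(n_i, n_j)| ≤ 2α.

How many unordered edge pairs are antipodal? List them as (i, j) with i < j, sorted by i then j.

α = atan 0.7 = 34.99°;  2α = 69.98°
n_0 = (+0.2307, +0.9730)
n_1 = (-0.6091, +0.7931)
n_2 = (-0.9950, +0.1001)
n_3 = (-0.7708, -0.6370)
n_4 = (-0.1107, -0.9939)
n_5 = (+0.8820, -0.4713)
  (0,1): δ = 129.14°  ·
  (0,2): δ = 82.40°  ·
  (0,3): δ = 37.09°  ✓
  (0,4): δ = 6.98°  ✓
  (0,5): δ = 75.22°  ·
  (1,2): δ = 133.27°  ·
  (1,3): δ = 87.95°  ·
  (1,4): δ = 43.88°  ✓
  (1,5): δ = 24.35°  ✓
  (2,3): δ = 134.69°  ·
  (2,4): δ = 90.61°  ·
  (2,5): δ = 22.38°  ✓
  (3,4): δ = 135.93°  ·
  (3,5): δ = 67.69°  ✓
  (4,5): δ = 111.76°  ·
antipodal pairs: 6

count = 6; pairs: (0,3), (0,4), (1,4), (1,5), (2,5), (3,5)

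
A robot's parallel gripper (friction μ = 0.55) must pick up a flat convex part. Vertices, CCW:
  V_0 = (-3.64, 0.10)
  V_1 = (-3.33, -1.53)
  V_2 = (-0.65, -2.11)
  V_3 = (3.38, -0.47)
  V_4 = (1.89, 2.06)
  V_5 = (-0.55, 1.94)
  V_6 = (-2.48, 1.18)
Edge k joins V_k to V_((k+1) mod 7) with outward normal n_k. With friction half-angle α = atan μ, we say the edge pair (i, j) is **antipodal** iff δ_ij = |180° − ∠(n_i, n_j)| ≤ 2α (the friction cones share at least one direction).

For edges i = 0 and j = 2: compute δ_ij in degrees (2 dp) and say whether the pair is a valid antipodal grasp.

α = atan 0.55 = 28.81°;  2α = 57.62°
edge 0: e_0 = (+0.31, -1.63);  n_0 = (-0.9824, -0.1868)
edge 2: e_2 = (+4.03, +1.64);  n_2 = (+0.3769, -0.9262)
∠(n_0, n_2) = 101.38°
δ = |180° − 101.38°| = 78.62°
78.62° > 2α = 57.62°  →  invalid

δ = 78.62°, invalid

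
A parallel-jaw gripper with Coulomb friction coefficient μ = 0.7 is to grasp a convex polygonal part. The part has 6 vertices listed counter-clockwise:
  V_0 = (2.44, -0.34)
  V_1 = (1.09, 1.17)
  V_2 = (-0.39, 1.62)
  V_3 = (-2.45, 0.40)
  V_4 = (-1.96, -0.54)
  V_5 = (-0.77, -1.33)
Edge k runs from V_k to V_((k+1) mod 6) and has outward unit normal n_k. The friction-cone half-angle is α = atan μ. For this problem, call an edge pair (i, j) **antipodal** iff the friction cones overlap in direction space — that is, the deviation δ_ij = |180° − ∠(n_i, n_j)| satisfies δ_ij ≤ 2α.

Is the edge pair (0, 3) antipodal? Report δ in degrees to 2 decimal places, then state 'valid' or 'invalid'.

α = atan 0.7 = 34.99°;  2α = 69.98°
edge 0: e_0 = (-1.35, +1.51);  n_0 = (+0.7455, +0.6665)
edge 3: e_3 = (+0.49, -0.94);  n_3 = (-0.8868, -0.4622)
∠(n_0, n_3) = 165.73°
δ = |180° − 165.73°| = 14.27°
14.27° ≤ 2α = 69.98°  →  valid

δ = 14.27°, valid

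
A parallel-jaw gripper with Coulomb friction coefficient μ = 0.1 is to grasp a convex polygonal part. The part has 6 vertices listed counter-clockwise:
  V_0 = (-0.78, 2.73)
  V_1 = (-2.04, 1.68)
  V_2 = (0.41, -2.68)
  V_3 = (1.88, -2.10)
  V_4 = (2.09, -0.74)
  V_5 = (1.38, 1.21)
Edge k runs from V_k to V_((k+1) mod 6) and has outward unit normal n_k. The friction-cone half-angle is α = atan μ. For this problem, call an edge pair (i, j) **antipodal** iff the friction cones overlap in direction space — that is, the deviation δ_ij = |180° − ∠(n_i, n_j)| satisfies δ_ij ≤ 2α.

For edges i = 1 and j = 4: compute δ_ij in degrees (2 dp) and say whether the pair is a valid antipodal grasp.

δ = 9.33°, valid

α = atan 0.1 = 5.71°;  2α = 11.42°
edge 1: e_1 = (+2.45, -4.36);  n_1 = (-0.8718, -0.4899)
edge 4: e_4 = (-0.71, +1.95);  n_4 = (+0.9397, +0.3421)
∠(n_1, n_4) = 170.67°
δ = |180° − 170.67°| = 9.33°
9.33° ≤ 2α = 11.42°  →  valid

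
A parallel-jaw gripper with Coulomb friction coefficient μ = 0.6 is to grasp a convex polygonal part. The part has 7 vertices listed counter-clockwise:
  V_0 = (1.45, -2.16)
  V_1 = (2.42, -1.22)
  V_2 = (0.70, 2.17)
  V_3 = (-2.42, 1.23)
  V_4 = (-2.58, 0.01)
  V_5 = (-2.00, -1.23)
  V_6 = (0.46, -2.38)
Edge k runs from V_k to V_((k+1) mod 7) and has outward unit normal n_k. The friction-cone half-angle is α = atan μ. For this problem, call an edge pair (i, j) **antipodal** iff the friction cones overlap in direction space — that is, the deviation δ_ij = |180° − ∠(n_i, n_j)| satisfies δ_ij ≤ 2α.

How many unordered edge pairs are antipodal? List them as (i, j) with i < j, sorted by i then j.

α = atan 0.6 = 30.96°;  2α = 61.93°
n_0 = (+0.6959, -0.7181)
n_1 = (+0.8918, +0.4525)
n_2 = (-0.2885, +0.9575)
n_3 = (-0.9915, +0.1300)
n_4 = (-0.9058, -0.4237)
n_5 = (-0.4235, -0.9059)
n_6 = (+0.2169, -0.9762)
  (0,1): δ = 107.20°  ·
  (0,2): δ = 27.33°  ✓
  (0,3): δ = 38.43°  ✓
  (0,4): δ = 70.97°  ·
  (0,5): δ = 110.84°  ·
  (0,6): δ = 148.43°  ·
  (1,2): δ = 100.14°  ·
  (1,3): δ = 34.37°  ✓
  (1,4): δ = 1.83°  ✓
  (1,5): δ = 38.04°  ✓
  (1,6): δ = 75.63°  ·
  (2,3): δ = 114.24°  ·
  (2,4): δ = 81.70°  ·
  (2,5): δ = 41.82°  ✓
  (2,6): δ = 4.24°  ✓
  (3,4): δ = 147.46°  ·
  (3,5): δ = 107.58°  ·
  (3,6): δ = 70.00°  ·
  (4,5): δ = 140.12°  ·
  (4,6): δ = 102.54°  ·
  (5,6): δ = 142.42°  ·
antipodal pairs: 7

count = 7; pairs: (0,2), (0,3), (1,3), (1,4), (1,5), (2,5), (2,6)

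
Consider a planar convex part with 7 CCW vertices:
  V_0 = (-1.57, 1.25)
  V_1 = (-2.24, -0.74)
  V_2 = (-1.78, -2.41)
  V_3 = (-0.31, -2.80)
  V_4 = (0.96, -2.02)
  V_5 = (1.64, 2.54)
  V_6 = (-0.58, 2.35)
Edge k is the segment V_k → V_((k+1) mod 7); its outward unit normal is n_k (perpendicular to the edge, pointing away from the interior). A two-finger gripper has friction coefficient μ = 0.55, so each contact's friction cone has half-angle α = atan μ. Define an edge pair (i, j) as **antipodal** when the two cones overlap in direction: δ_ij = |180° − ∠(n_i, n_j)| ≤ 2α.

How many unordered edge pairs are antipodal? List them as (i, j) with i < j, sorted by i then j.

count = 7; pairs: (0,3), (0,4), (1,4), (2,5), (3,5), (3,6), (4,6)

α = atan 0.55 = 28.81°;  2α = 57.62°
n_0 = (-0.9477, +0.3191)
n_1 = (-0.9641, -0.2656)
n_2 = (-0.2564, -0.9666)
n_3 = (+0.5233, -0.8521)
n_4 = (+0.9891, -0.1475)
n_5 = (-0.0853, +0.9964)
n_6 = (-0.7433, +0.6690)
  (0,1): δ = 145.99°  ·
  (0,2): δ = 86.25°  ·
  (0,3): δ = 39.84°  ✓
  (0,4): δ = 10.13°  ✓
  (0,5): δ = 113.50°  ·
  (0,6): δ = 156.62°  ·
  (1,2): δ = 120.26°  ·
  (1,3): δ = 73.84°  ·
  (1,4): δ = 23.88°  ✓
  (1,5): δ = 79.49°  ·
  (1,6): δ = 122.61°  ·
  (2,3): δ = 133.58°  ·
  (2,4): δ = 83.62°  ·
  (2,5): δ = 19.75°  ✓
  (2,6): δ = 62.87°  ·
  (3,4): δ = 130.04°  ·
  (3,5): δ = 26.67°  ✓
  (3,6): δ = 16.46°  ✓
  (4,5): δ = 76.63°  ·
  (4,6): δ = 33.51°  ✓
  (5,6): δ = 136.88°  ·
antipodal pairs: 7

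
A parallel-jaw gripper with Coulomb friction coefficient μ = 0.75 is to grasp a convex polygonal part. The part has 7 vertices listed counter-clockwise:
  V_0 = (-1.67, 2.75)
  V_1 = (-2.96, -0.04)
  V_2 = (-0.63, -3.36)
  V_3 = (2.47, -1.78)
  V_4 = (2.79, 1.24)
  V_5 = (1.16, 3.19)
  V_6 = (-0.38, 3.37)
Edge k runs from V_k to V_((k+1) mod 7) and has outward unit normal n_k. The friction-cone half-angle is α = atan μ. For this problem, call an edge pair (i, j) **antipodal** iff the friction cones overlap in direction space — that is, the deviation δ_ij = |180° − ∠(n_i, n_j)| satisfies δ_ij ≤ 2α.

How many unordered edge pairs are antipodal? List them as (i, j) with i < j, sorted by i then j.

count = 9; pairs: (0,2), (0,3), (0,4), (1,3), (1,4), (1,5), (2,5), (2,6), (3,6)

α = atan 0.75 = 36.87°;  2α = 73.74°
n_0 = (-0.9077, +0.4197)
n_1 = (-0.8185, -0.5745)
n_2 = (+0.4541, -0.8910)
n_3 = (+0.9944, -0.1054)
n_4 = (+0.7673, +0.6413)
n_5 = (+0.1161, +0.9932)
n_6 = (-0.4332, +0.9013)
  (0,1): δ = 120.12°  ·
  (0,2): δ = 38.18°  ✓
  (0,3): δ = 18.77°  ✓
  (0,4): δ = 64.71°  ✓
  (0,5): δ = 108.15°  ·
  (0,6): δ = 140.48°  ·
  (1,2): δ = 98.05°  ·
  (1,3): δ = 41.11°  ✓
  (1,4): δ = 4.83°  ✓
  (1,5): δ = 48.27°  ✓
  (1,6): δ = 80.61°  ·
  (2,3): δ = 123.06°  ·
  (2,4): δ = 77.11°  ·
  (2,5): δ = 33.67°  ✓
  (2,6): δ = 1.34°  ✓
  (3,4): δ = 134.06°  ·
  (3,5): δ = 90.62°  ·
  (3,6): δ = 58.28°  ✓
  (4,5): δ = 136.56°  ·
  (4,6): δ = 104.22°  ·
  (5,6): δ = 147.66°  ·
antipodal pairs: 9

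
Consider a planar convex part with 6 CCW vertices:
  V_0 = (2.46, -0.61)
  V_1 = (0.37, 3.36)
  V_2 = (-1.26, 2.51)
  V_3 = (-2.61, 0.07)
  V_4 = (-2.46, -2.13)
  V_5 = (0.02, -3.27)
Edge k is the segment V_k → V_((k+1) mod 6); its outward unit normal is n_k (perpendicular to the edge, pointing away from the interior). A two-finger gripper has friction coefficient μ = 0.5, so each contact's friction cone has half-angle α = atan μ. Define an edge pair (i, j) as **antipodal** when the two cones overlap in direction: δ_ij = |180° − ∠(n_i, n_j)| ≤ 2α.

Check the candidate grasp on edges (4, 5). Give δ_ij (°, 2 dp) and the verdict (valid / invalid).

α = atan 0.5 = 26.57°;  2α = 53.13°
edge 4: e_4 = (+2.48, -1.14);  n_4 = (-0.4177, -0.9086)
edge 5: e_5 = (+2.44, +2.66);  n_5 = (+0.7369, -0.6760)
∠(n_4, n_5) = 72.16°
δ = |180° − 72.16°| = 107.84°
107.84° > 2α = 53.13°  →  invalid

δ = 107.84°, invalid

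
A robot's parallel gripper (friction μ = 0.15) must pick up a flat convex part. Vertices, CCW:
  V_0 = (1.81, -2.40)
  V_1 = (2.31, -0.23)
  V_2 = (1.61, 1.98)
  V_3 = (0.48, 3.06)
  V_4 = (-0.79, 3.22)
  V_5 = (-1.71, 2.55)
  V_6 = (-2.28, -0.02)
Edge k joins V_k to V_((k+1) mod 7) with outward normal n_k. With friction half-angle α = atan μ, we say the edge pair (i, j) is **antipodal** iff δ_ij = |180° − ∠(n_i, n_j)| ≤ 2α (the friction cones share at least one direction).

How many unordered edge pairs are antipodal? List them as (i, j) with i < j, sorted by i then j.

count = 2; pairs: (0,5), (2,6)

α = atan 0.15 = 8.53°;  2α = 17.06°
n_0 = (+0.9745, -0.2245)
n_1 = (+0.9533, +0.3020)
n_2 = (+0.6909, +0.7229)
n_3 = (+0.1250, +0.9922)
n_4 = (-0.5887, +0.8084)
n_5 = (-0.9763, +0.2165)
n_6 = (-0.5030, -0.8643)
  (0,1): δ = 149.45°  ·
  (0,2): δ = 120.73°  ·
  (0,3): δ = 84.21°  ·
  (0,4): δ = 40.96°  ·
  (0,5): δ = 0.47°  ✓
  (0,6): δ = 72.78°  ·
  (1,2): δ = 151.28°  ·
  (1,3): δ = 114.76°  ·
  (1,4): δ = 71.51°  ·
  (1,5): δ = 30.08°  ·
  (1,6): δ = 42.23°  ·
  (2,3): δ = 143.48°  ·
  (2,4): δ = 100.23°  ·
  (2,5): δ = 58.80°  ·
  (2,6): δ = 13.51°  ✓
  (3,4): δ = 136.76°  ·
  (3,5): δ = 95.32°  ·
  (3,6): δ = 23.01°  ·
  (4,5): δ = 138.57°  ·
  (4,6): δ = 66.26°  ·
  (5,6): δ = 107.69°  ·
antipodal pairs: 2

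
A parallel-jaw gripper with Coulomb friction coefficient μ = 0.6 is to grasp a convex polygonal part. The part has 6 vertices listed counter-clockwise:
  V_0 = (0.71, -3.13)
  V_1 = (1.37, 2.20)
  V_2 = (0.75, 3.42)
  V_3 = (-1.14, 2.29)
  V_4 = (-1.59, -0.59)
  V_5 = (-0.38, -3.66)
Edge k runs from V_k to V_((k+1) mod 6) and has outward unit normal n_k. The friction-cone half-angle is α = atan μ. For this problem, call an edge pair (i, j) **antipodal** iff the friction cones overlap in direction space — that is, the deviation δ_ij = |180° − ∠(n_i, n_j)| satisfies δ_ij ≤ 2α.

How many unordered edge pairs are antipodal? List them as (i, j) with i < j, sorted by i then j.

α = atan 0.6 = 30.96°;  2α = 61.93°
n_0 = (+0.9924, -0.1229)
n_1 = (+0.8915, +0.4530)
n_2 = (-0.5132, +0.8583)
n_3 = (-0.9880, +0.1544)
n_4 = (-0.9303, -0.3667)
n_5 = (+0.4373, -0.8993)
  (0,1): δ = 146.00°  ·
  (0,2): δ = 52.07°  ✓
  (0,3): δ = 1.82°  ✓
  (0,4): δ = 28.57°  ✓
  (0,5): δ = 122.99°  ·
  (1,2): δ = 86.07°  ·
  (1,3): δ = 35.82°  ✓
  (1,4): δ = 5.43°  ✓
  (1,5): δ = 88.99°  ·
  (2,3): δ = 129.76°  ·
  (2,4): δ = 99.36°  ·
  (2,5): δ = 4.94°  ✓
  (3,4): δ = 149.61°  ·
  (3,5): δ = 55.19°  ✓
  (4,5): δ = 85.58°  ·
antipodal pairs: 7

count = 7; pairs: (0,2), (0,3), (0,4), (1,3), (1,4), (2,5), (3,5)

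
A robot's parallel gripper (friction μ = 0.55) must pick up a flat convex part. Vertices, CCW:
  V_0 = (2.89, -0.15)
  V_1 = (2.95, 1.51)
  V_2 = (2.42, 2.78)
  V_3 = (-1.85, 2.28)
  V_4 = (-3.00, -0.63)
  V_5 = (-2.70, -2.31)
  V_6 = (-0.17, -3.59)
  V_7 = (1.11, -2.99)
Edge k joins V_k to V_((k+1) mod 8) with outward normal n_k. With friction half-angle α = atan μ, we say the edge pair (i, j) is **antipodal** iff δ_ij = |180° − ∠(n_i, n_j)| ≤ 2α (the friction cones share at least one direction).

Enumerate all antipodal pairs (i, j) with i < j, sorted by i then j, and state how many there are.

count = 11; pairs: (0,3), (0,4), (1,3), (1,4), (1,5), (2,5), (2,6), (2,7), (3,6), (3,7), (4,7)

α = atan 0.55 = 28.81°;  2α = 57.62°
n_0 = (+0.9993, -0.0361)
n_1 = (+0.9229, +0.3851)
n_2 = (-0.1163, +0.9932)
n_3 = (-0.9300, +0.3675)
n_4 = (-0.9844, -0.1758)
n_5 = (-0.4514, -0.8923)
n_6 = (+0.4244, -0.9055)
n_7 = (+0.8473, -0.5311)
  (0,1): δ = 155.28°  ·
  (0,2): δ = 81.25°  ·
  (0,3): δ = 19.49°  ✓
  (0,4): δ = 12.19°  ✓
  (0,5): δ = 65.23°  ·
  (0,6): δ = 117.18°  ·
  (0,7): δ = 149.99°  ·
  (1,2): δ = 105.97°  ·
  (1,3): δ = 44.22°  ✓
  (1,4): δ = 12.53°  ✓
  (1,5): δ = 40.51°  ✓
  (1,6): δ = 92.46°  ·
  (1,7): δ = 125.27°  ·
  (2,3): δ = 118.24°  ·
  (2,4): δ = 86.55°  ·
  (2,5): δ = 33.51°  ✓
  (2,6): δ = 18.44°  ✓
  (2,7): δ = 51.24°  ✓
  (3,4): δ = 148.31°  ·
  (3,5): δ = 95.27°  ·
  (3,6): δ = 43.32°  ✓
  (3,7): δ = 10.51°  ✓
  (4,5): δ = 126.96°  ·
  (4,6): δ = 75.01°  ·
  (4,7): δ = 42.20°  ✓
  (5,6): δ = 128.05°  ·
  (5,7): δ = 95.24°  ·
  (6,7): δ = 147.19°  ·
antipodal pairs: 11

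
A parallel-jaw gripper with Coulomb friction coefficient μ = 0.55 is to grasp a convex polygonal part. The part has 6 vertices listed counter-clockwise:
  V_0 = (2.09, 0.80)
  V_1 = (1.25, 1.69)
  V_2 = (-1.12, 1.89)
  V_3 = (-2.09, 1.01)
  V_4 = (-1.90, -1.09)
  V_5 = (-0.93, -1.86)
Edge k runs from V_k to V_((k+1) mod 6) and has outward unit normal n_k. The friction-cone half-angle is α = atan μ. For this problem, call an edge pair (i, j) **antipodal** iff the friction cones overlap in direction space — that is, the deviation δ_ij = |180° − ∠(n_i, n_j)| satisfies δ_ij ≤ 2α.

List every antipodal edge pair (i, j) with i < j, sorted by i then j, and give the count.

count = 6; pairs: (0,3), (0,4), (1,4), (1,5), (2,5), (3,5)

α = atan 0.55 = 28.81°;  2α = 57.62°
n_0 = (+0.7272, +0.6864)
n_1 = (+0.0841, +0.9965)
n_2 = (-0.6719, +0.7406)
n_3 = (-0.9959, -0.0901)
n_4 = (-0.6217, -0.7832)
n_5 = (+0.6610, -0.7504)
  (0,1): δ = 138.17°  ·
  (0,2): δ = 91.13°  ·
  (0,3): δ = 38.17°  ✓
  (0,4): δ = 8.21°  ✓
  (0,5): δ = 88.03°  ·
  (1,2): δ = 132.96°  ·
  (1,3): δ = 80.01°  ·
  (1,4): δ = 33.62°  ✓
  (1,5): δ = 46.20°  ✓
  (2,3): δ = 127.05°  ·
  (2,4): δ = 80.66°  ·
  (2,5): δ = 0.84°  ✓
  (3,4): δ = 133.61°  ·
  (3,5): δ = 53.80°  ✓
  (4,5): δ = 100.18°  ·
antipodal pairs: 6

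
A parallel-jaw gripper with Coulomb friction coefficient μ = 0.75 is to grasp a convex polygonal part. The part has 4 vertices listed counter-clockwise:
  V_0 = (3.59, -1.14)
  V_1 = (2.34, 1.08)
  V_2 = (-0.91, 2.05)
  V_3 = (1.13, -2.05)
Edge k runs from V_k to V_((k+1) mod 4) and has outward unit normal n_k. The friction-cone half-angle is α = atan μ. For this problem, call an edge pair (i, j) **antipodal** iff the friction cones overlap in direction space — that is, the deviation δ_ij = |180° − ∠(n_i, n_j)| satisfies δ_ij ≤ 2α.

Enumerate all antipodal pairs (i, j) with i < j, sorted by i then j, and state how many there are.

count = 3; pairs: (0,2), (1,2), (1,3)

α = atan 0.75 = 36.87°;  2α = 73.74°
n_0 = (+0.8714, +0.4906)
n_1 = (+0.2860, +0.9582)
n_2 = (-0.8953, -0.4455)
n_3 = (+0.3469, -0.9379)
  (0,1): δ = 136.00°  ·
  (0,2): δ = 2.93°  ✓
  (0,3): δ = 80.92°  ·
  (1,2): δ = 46.93°  ✓
  (1,3): δ = 36.92°  ✓
  (2,3): δ = 96.15°  ·
antipodal pairs: 3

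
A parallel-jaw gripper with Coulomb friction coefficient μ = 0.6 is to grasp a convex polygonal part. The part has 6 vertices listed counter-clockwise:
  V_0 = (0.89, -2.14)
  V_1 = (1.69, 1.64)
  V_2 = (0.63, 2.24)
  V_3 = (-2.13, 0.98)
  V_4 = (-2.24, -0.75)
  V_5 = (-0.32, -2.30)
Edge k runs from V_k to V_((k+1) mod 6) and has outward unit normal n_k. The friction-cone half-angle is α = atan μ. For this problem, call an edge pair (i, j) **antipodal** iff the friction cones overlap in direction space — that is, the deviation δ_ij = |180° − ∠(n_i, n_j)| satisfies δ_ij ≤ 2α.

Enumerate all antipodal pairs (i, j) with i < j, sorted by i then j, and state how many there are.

count = 5; pairs: (0,2), (0,3), (1,4), (1,5), (2,5)

α = atan 0.6 = 30.96°;  2α = 61.93°
n_0 = (+0.9783, -0.2071)
n_1 = (+0.4926, +0.8703)
n_2 = (-0.4153, +0.9097)
n_3 = (-0.9980, +0.0635)
n_4 = (-0.6281, -0.7781)
n_5 = (+0.1311, -0.9914)
  (0,1): δ = 107.56°  ·
  (0,2): δ = 53.51°  ✓
  (0,3): δ = 8.31°  ✓
  (0,4): δ = 63.04°  ·
  (0,5): δ = 109.48°  ·
  (1,2): δ = 125.95°  ·
  (1,3): δ = 64.13°  ·
  (1,4): δ = 9.40°  ✓
  (1,5): δ = 37.04°  ✓
  (2,3): δ = 118.18°  ·
  (2,4): δ = 63.45°  ·
  (2,5): δ = 17.01°  ✓
  (3,4): δ = 125.28°  ·
  (3,5): δ = 78.83°  ·
  (4,5): δ = 133.55°  ·
antipodal pairs: 5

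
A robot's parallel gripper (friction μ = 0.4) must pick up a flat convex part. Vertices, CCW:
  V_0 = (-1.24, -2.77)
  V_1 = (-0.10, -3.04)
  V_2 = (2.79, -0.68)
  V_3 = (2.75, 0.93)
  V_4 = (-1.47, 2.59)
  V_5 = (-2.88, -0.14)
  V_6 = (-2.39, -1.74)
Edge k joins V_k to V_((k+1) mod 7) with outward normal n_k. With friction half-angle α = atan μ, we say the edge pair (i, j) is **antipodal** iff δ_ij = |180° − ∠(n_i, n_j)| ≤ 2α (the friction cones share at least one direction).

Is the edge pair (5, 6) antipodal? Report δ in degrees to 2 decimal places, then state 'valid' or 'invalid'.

δ = 148.88°, invalid

α = atan 0.4 = 21.80°;  2α = 43.60°
edge 5: e_5 = (+0.49, -1.60);  n_5 = (-0.9562, -0.2928)
edge 6: e_6 = (+1.15, -1.03);  n_6 = (-0.6672, -0.7449)
∠(n_5, n_6) = 31.12°
δ = |180° − 31.12°| = 148.88°
148.88° > 2α = 43.60°  →  invalid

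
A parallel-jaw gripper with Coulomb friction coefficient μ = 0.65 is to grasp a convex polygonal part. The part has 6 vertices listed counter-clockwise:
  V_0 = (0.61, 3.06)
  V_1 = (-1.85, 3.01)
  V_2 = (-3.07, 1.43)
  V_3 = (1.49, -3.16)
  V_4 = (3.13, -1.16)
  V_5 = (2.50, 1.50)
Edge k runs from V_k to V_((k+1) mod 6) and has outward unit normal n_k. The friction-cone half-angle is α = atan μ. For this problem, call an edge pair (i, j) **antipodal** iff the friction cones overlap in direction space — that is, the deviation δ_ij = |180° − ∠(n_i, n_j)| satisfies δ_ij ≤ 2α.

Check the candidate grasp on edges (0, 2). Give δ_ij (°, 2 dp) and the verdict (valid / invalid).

δ = 46.35°, valid

α = atan 0.65 = 33.02°;  2α = 66.05°
edge 0: e_0 = (-2.46, -0.05);  n_0 = (-0.0203, +0.9998)
edge 2: e_2 = (+4.56, -4.59);  n_2 = (-0.7094, -0.7048)
∠(n_0, n_2) = 133.65°
δ = |180° − 133.65°| = 46.35°
46.35° ≤ 2α = 66.05°  →  valid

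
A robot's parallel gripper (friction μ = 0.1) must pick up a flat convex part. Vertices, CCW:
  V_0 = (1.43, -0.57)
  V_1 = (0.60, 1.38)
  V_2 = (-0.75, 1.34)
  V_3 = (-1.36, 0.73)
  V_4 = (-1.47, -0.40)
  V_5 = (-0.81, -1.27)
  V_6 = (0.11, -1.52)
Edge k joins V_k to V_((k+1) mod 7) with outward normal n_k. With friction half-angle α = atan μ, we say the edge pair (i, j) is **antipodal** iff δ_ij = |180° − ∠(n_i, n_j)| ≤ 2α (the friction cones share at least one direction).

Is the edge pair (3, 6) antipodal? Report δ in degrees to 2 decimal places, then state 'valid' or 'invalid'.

α = atan 0.1 = 5.71°;  2α = 11.42°
edge 3: e_3 = (-0.11, -1.13);  n_3 = (-0.9953, +0.0969)
edge 6: e_6 = (+1.32, +0.95);  n_6 = (+0.5841, -0.8117)
∠(n_3, n_6) = 131.30°
δ = |180° − 131.30°| = 48.70°
48.70° > 2α = 11.42°  →  invalid

δ = 48.70°, invalid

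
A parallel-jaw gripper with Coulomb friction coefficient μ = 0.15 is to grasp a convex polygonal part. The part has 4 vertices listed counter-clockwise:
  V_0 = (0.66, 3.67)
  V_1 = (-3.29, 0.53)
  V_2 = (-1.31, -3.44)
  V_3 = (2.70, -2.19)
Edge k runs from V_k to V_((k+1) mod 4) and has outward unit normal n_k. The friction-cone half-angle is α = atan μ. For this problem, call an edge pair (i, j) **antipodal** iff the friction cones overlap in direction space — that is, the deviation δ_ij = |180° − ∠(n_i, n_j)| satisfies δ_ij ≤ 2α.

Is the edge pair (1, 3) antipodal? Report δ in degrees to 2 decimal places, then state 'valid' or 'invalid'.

δ = 7.31°, valid

α = atan 0.15 = 8.53°;  2α = 17.06°
edge 1: e_1 = (+1.98, -3.97);  n_1 = (-0.8949, -0.4463)
edge 3: e_3 = (-2.04, +5.86);  n_3 = (+0.9444, +0.3288)
∠(n_1, n_3) = 172.69°
δ = |180° − 172.69°| = 7.31°
7.31° ≤ 2α = 17.06°  →  valid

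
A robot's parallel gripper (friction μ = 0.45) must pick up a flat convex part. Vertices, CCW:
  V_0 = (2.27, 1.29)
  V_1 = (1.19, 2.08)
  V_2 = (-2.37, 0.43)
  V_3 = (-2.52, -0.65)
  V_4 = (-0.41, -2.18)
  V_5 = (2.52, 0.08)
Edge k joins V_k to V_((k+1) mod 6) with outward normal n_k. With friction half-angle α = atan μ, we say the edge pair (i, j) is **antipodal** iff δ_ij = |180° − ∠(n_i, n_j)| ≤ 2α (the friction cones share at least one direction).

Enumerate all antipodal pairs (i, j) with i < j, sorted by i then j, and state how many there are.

count = 5; pairs: (0,3), (1,4), (2,4), (2,5), (3,5)

α = atan 0.45 = 24.23°;  2α = 48.46°
n_0 = (+0.5904, +0.8071)
n_1 = (-0.4205, +0.9073)
n_2 = (-0.9905, +0.1376)
n_3 = (-0.5870, -0.8096)
n_4 = (+0.6108, -0.7918)
n_5 = (+0.9793, +0.2023)
  (0,1): δ = 118.95°  ·
  (0,2): δ = 61.72°  ·
  (0,3): δ = 0.24°  ✓
  (0,4): δ = 73.83°  ·
  (0,5): δ = 137.86°  ·
  (1,2): δ = 122.77°  ·
  (1,3): δ = 60.81°  ·
  (1,4): δ = 12.78°  ✓
  (1,5): δ = 76.81°  ·
  (2,3): δ = 118.04°  ·
  (2,4): δ = 44.45°  ✓
  (2,5): δ = 19.58°  ✓
  (3,4): δ = 106.41°  ·
  (3,5): δ = 42.38°  ✓
  (4,5): δ = 115.97°  ·
antipodal pairs: 5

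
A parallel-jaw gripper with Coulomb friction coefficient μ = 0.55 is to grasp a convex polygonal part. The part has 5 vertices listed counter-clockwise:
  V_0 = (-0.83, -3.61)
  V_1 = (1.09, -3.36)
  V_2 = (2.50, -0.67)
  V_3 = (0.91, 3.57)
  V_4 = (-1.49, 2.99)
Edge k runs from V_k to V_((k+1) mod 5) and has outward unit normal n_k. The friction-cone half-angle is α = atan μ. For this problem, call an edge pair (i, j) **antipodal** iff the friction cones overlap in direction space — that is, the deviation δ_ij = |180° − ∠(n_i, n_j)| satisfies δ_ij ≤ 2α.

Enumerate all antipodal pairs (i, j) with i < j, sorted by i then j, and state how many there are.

count = 4; pairs: (0,3), (1,3), (1,4), (2,4)

α = atan 0.55 = 28.81°;  2α = 57.62°
n_0 = (+0.1291, -0.9916)
n_1 = (+0.8857, -0.4643)
n_2 = (+0.9363, +0.3511)
n_3 = (-0.2349, +0.9720)
n_4 = (-0.9950, -0.0995)
  (0,1): δ = 125.08°  ·
  (0,2): δ = 76.86°  ·
  (0,3): δ = 6.17°  ✓
  (0,4): δ = 88.29°  ·
  (1,2): δ = 131.78°  ·
  (1,3): δ = 48.75°  ✓
  (1,4): δ = 33.37°  ✓
  (2,3): δ = 96.97°  ·
  (2,4): δ = 14.85°  ✓
  (3,4): δ = 97.88°  ·
antipodal pairs: 4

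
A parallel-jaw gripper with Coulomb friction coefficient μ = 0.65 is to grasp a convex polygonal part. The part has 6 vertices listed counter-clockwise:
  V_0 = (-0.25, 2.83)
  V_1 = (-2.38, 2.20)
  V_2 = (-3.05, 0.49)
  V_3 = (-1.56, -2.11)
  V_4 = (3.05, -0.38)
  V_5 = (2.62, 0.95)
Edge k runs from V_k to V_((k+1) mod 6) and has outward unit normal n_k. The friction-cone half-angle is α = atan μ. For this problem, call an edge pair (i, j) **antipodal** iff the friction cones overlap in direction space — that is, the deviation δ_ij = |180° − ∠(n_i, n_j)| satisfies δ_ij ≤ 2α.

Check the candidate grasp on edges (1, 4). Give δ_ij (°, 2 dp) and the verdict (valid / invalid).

α = atan 0.65 = 33.02°;  2α = 66.05°
edge 1: e_1 = (-0.67, -1.71);  n_1 = (-0.9311, +0.3648)
edge 4: e_4 = (-0.43, +1.33);  n_4 = (+0.9515, +0.3076)
∠(n_1, n_4) = 140.69°
δ = |180° − 140.69°| = 39.31°
39.31° ≤ 2α = 66.05°  →  valid

δ = 39.31°, valid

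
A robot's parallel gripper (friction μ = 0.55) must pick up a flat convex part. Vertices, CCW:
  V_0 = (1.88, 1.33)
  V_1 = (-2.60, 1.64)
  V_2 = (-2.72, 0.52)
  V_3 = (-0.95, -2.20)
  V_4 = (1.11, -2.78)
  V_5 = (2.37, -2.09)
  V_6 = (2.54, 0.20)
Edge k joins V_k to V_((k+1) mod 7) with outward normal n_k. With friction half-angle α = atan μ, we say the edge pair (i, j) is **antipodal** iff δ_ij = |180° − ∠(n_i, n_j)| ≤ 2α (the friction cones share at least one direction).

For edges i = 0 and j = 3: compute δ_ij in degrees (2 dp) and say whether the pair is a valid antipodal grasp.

δ = 11.77°, valid

α = atan 0.55 = 28.81°;  2α = 57.62°
edge 0: e_0 = (-4.48, +0.31);  n_0 = (+0.0690, +0.9976)
edge 3: e_3 = (+2.06, -0.58);  n_3 = (-0.2710, -0.9626)
∠(n_0, n_3) = 168.23°
δ = |180° − 168.23°| = 11.77°
11.77° ≤ 2α = 57.62°  →  valid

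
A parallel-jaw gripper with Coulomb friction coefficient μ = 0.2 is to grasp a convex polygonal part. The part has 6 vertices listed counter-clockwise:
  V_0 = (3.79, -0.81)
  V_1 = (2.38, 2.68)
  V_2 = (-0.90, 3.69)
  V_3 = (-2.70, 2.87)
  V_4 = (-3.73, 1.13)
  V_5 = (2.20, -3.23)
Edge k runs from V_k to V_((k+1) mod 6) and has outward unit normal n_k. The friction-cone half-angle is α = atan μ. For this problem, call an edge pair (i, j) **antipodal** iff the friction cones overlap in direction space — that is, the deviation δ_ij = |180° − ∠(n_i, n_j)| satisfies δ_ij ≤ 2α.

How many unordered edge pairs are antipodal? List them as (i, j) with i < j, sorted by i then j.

count = 2; pairs: (1,4), (3,5)

α = atan 0.2 = 11.31°;  2α = 22.62°
n_0 = (+0.9272, +0.3746)
n_1 = (+0.2943, +0.9557)
n_2 = (-0.4146, +0.9100)
n_3 = (-0.8605, +0.5094)
n_4 = (-0.5924, -0.8057)
n_5 = (+0.8358, -0.5491)
  (0,1): δ = 129.11°  ·
  (0,2): δ = 87.51°  ·
  (0,3): δ = 52.62°  ·
  (0,4): δ = 31.68°  ·
  (0,5): δ = 124.69°  ·
  (1,2): δ = 138.39°  ·
  (1,3): δ = 103.51°  ·
  (1,4): δ = 19.21°  ✓
  (1,5): δ = 73.81°  ·
  (2,3): δ = 145.12°  ·
  (2,4): δ = 60.82°  ·
  (2,5): δ = 32.20°  ·
  (3,4): δ = 95.70°  ·
  (3,5): δ = 2.68°  ✓
  (4,5): δ = 86.98°  ·
antipodal pairs: 2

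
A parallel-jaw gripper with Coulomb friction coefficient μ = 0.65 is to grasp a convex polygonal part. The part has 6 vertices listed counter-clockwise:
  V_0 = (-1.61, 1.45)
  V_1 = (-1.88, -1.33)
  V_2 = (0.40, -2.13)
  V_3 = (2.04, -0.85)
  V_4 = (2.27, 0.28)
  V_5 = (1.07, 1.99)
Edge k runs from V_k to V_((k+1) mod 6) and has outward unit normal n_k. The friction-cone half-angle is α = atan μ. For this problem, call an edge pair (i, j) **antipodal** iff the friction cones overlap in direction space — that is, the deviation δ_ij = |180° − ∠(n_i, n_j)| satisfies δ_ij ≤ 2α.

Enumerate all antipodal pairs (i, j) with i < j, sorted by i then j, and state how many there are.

count = 6; pairs: (0,2), (0,3), (0,4), (1,4), (1,5), (2,5)

α = atan 0.65 = 33.02°;  2α = 66.05°
n_0 = (-0.9953, +0.0967)
n_1 = (-0.3311, -0.9436)
n_2 = (+0.6153, -0.7883)
n_3 = (+0.9799, -0.1995)
n_4 = (+0.8186, +0.5744)
n_5 = (-0.1975, +0.9803)
  (0,1): δ = 103.79°  ·
  (0,2): δ = 46.48°  ✓
  (0,3): δ = 5.96°  ✓
  (0,4): δ = 40.61°  ✓
  (0,5): δ = 106.94°  ·
  (1,2): δ = 122.69°  ·
  (1,3): δ = 82.17°  ·
  (1,4): δ = 35.61°  ✓
  (1,5): δ = 30.73°  ✓
  (2,3): δ = 139.48°  ·
  (2,4): δ = 92.91°  ·
  (2,5): δ = 26.58°  ✓
  (3,4): δ = 133.44°  ·
  (3,5): δ = 67.10°  ·
  (4,5): δ = 113.67°  ·
antipodal pairs: 6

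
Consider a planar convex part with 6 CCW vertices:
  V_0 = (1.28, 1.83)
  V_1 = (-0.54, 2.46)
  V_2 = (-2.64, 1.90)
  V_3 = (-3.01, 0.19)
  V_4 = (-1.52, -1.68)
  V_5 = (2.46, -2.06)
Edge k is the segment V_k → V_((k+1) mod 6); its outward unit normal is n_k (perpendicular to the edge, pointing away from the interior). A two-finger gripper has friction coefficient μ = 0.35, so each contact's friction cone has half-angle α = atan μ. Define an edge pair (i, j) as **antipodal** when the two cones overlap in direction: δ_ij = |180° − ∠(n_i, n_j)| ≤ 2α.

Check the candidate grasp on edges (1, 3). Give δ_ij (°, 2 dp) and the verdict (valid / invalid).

δ = 66.38°, invalid

α = atan 0.35 = 19.29°;  2α = 38.58°
edge 1: e_1 = (-2.10, -0.56);  n_1 = (-0.2577, +0.9662)
edge 3: e_3 = (+1.49, -1.87);  n_3 = (-0.7821, -0.6232)
∠(n_1, n_3) = 113.62°
δ = |180° − 113.62°| = 66.38°
66.38° > 2α = 38.58°  →  invalid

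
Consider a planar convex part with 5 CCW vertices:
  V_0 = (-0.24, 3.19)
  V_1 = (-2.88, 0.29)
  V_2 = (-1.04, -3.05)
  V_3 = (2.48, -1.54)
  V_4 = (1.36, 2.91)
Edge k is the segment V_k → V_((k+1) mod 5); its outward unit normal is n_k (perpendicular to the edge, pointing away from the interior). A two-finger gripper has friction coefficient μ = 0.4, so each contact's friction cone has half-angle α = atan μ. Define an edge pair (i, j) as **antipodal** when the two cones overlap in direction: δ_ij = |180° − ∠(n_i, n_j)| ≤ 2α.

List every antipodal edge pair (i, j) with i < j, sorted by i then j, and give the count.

count = 3; pairs: (0,2), (1,3), (2,4)

α = atan 0.4 = 21.80°;  2α = 43.60°
n_0 = (-0.7395, +0.6732)
n_1 = (-0.8759, -0.4825)
n_2 = (+0.3942, -0.9190)
n_3 = (+0.9698, +0.2441)
n_4 = (+0.1724, +0.9850)
  (0,1): δ = 108.84°  ·
  (0,2): δ = 24.47°  ✓
  (0,3): δ = 56.44°  ·
  (0,4): δ = 122.39°  ·
  (1,2): δ = 95.63°  ·
  (1,3): δ = 14.72°  ✓
  (1,4): δ = 51.22°  ·
  (2,3): δ = 99.09°  ·
  (2,4): δ = 33.14°  ✓
  (3,4): δ = 114.05°  ·
antipodal pairs: 3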